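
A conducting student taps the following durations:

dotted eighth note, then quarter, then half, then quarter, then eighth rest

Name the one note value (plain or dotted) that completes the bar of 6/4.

The bar of 6/4 = 24 sixteenth notes.
Express everything in sixteenth notes: dotted eighth note = 3; quarter = 4; half = 8; quarter = 4; eighth rest = 2.
Altogether 3 + 4 + 8 + 4 + 2 = 21.
Remaining: 24 − 21 = 3 sixteenth notes, which is a dotted eighth note.

dotted eighth note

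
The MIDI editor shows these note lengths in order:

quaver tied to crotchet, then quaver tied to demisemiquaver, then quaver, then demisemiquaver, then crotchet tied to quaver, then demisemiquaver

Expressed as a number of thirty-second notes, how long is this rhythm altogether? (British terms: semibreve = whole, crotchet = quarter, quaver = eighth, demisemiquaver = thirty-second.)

Each duration in thirty-second notes: quaver tied to crotchet (quaver + crotchet) = 12; quaver tied to demisemiquaver (quaver + demisemiquaver) = 5; quaver = 4; demisemiquaver = 1; crotchet tied to quaver (crotchet + quaver) = 12; demisemiquaver = 1.
Adding: 12 + 5 + 4 + 1 + 12 + 1 = 35 thirty-second notes.

35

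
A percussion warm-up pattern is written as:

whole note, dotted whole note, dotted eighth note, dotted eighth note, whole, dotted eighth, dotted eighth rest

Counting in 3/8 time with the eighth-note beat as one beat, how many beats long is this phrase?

One eighth-note beat = 2 sixteenth notes.
Express everything in sixteenth notes: whole note = 16; dotted whole note = 24; dotted eighth note = 3; dotted eighth note = 3; whole = 16; dotted eighth = 3; dotted eighth rest = 3.
Total: 16 + 24 + 3 + 3 + 16 + 3 + 3 = 68.
68 ÷ 2 = 34 beats.

34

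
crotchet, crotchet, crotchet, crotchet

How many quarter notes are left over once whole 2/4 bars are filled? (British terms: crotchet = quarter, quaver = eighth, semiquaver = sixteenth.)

0

One bar of 2/4 = 2 quarter notes.
Working in quarter notes: crotchet = 1; crotchet = 1; crotchet = 1; crotchet = 1.
Sum: 1 + 1 + 1 + 1 = 4.
4 ÷ 2 = 2 complete bars with 0 quarter notes remaining.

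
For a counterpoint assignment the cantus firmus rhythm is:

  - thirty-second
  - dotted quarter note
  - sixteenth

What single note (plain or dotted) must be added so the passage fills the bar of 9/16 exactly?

The bar of 9/16 = 18 thirty-second notes.
Convert each value to thirty-second notes: thirty-second = 1; dotted quarter note = 12; sixteenth = 2.
Altogether 1 + 12 + 2 = 15.
Remaining: 18 − 15 = 3 thirty-second notes, which is a dotted sixteenth note.

dotted sixteenth note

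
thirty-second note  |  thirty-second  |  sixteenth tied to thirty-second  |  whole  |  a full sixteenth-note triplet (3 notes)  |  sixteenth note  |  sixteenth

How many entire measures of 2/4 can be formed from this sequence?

One bar of 2/4 = 16 thirty-second notes.
Convert each value to thirty-second notes: thirty-second note = 1; thirty-second = 1; sixteenth tied to thirty-second (sixteenth + thirty-second) = 3; whole = 32; a full sixteenth-note triplet (3 notes) (three triplet sixteenths span one eighth) = 4; sixteenth note = 2; sixteenth = 2.
Sum: 1 + 1 + 3 + 32 + 4 + 2 + 2 = 45.
45 ÷ 16 = 2 complete bars with 13 left over.

2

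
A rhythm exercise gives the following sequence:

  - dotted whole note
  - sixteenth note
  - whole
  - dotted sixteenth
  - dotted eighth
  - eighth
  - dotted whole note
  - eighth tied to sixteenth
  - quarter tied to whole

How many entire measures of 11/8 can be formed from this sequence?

4

One bar of 11/8 = 44 thirty-second notes.
Each duration in thirty-second notes: dotted whole note = 48; sixteenth note = 2; whole = 32; dotted sixteenth = 3; dotted eighth = 6; eighth = 4; dotted whole note = 48; eighth tied to sixteenth (eighth + sixteenth) = 6; quarter tied to whole (quarter + whole) = 40.
Total: 48 + 2 + 32 + 3 + 6 + 4 + 48 + 6 + 40 = 189.
189 ÷ 44 = 4 complete bars with 13 left over.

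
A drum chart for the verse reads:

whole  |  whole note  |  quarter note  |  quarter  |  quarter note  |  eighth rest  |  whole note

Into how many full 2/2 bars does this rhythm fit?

One bar of 2/2 = 8 eighth notes.
Convert each value to eighth notes: whole = 8; whole note = 8; quarter note = 2; quarter = 2; quarter note = 2; eighth rest = 1; whole note = 8.
Altogether 8 + 8 + 2 + 2 + 2 + 1 + 8 = 31.
31 ÷ 8 = 3 complete bars with 7 left over.

3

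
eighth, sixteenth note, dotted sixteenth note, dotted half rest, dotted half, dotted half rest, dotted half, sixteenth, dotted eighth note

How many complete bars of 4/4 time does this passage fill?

One bar of 4/4 = 32 thirty-second notes.
Working in thirty-second notes: eighth = 4; sixteenth note = 2; dotted sixteenth note = 3; dotted half rest = 24; dotted half = 24; dotted half rest = 24; dotted half = 24; sixteenth = 2; dotted eighth note = 6.
Total: 4 + 2 + 3 + 24 + 24 + 24 + 24 + 2 + 6 = 113.
113 ÷ 32 = 3 complete bars with 17 left over.

3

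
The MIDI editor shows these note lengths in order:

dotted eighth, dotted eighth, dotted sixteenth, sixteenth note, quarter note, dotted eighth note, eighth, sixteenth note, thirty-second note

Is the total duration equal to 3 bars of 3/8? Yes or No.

One bar of 3/8 = 12 thirty-second notes, so 3 bars = 36.
In thirty-second notes: dotted eighth = 6; dotted eighth = 6; dotted sixteenth = 3; sixteenth note = 2; quarter note = 8; dotted eighth note = 6; eighth = 4; sixteenth note = 2; thirty-second note = 1.
Adding: 6 + 6 + 3 + 2 + 8 + 6 + 4 + 2 + 1 = 38.
38 exceeds 36, so the answer is No.

No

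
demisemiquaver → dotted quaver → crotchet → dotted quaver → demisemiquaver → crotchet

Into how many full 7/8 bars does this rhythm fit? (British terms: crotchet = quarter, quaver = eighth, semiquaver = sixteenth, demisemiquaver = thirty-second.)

One bar of 7/8 = 28 thirty-second notes.
Express everything in thirty-second notes: demisemiquaver = 1; dotted quaver = 6; crotchet = 8; dotted quaver = 6; demisemiquaver = 1; crotchet = 8.
Total: 1 + 6 + 8 + 6 + 1 + 8 = 30.
30 ÷ 28 = 1 complete bar with 2 left over.

1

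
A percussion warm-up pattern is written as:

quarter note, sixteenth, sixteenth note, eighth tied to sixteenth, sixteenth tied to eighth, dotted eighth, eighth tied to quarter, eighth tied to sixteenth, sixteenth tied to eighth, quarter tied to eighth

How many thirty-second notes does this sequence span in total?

Each duration in thirty-second notes: quarter note = 8; sixteenth = 2; sixteenth note = 2; eighth tied to sixteenth (eighth + sixteenth) = 6; sixteenth tied to eighth (sixteenth + eighth) = 6; dotted eighth = 6; eighth tied to quarter (eighth + quarter) = 12; eighth tied to sixteenth (eighth + sixteenth) = 6; sixteenth tied to eighth (sixteenth + eighth) = 6; quarter tied to eighth (quarter + eighth) = 12.
Total: 8 + 2 + 2 + 6 + 6 + 6 + 12 + 6 + 6 + 12 = 66 thirty-second notes.

66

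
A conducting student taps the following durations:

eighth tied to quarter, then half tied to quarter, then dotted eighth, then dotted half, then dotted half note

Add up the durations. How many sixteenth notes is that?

45

Each duration in sixteenth notes: eighth tied to quarter (eighth + quarter) = 6; half tied to quarter (half + quarter) = 12; dotted eighth = 3; dotted half = 12; dotted half note = 12.
Sum: 6 + 12 + 3 + 12 + 12 = 45 sixteenth notes.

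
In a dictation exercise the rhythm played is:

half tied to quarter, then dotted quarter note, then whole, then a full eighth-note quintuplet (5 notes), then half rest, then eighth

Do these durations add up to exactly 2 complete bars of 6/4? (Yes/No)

One bar of 6/4 = 12 eighth notes, so 2 bars = 24.
Each duration in eighth notes: half tied to quarter (half + quarter) = 6; dotted quarter note = 3; whole = 8; a full eighth-note quintuplet (5 notes) (five quintuplet eighths span one half) = 4; half rest = 4; eighth = 1.
Adding: 6 + 3 + 8 + 4 + 4 + 1 = 26.
26 exceeds 24, so the answer is No.

No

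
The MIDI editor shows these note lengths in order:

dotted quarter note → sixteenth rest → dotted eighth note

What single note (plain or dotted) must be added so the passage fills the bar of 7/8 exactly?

quarter note

The bar of 7/8 = 14 sixteenth notes.
Convert each value to sixteenth notes: dotted quarter note = 6; sixteenth rest = 1; dotted eighth note = 3.
Adding: 6 + 1 + 3 = 10.
Remaining: 14 − 10 = 4 sixteenth notes, which is a quarter note.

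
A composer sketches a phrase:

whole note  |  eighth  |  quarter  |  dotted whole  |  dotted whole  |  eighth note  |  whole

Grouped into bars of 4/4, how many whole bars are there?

5

One bar of 4/4 = 8 eighth notes.
Express everything in eighth notes: whole note = 8; eighth = 1; quarter = 2; dotted whole = 12; dotted whole = 12; eighth note = 1; whole = 8.
Altogether 8 + 1 + 2 + 12 + 12 + 1 + 8 = 44.
44 ÷ 8 = 5 complete bars with 4 left over.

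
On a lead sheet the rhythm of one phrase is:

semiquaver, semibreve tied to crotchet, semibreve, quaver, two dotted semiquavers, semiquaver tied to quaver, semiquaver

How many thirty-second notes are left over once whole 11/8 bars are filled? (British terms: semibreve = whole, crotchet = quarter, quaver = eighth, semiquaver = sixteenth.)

4

One bar of 11/8 = 44 thirty-second notes.
Each duration in thirty-second notes: semiquaver = 2; semibreve tied to crotchet (semibreve + crotchet) = 40; semibreve = 32; quaver = 4; dotted semiquaver = 3; dotted semiquaver = 3; semiquaver tied to quaver (semiquaver + quaver) = 6; semiquaver = 2.
Adding: 2 + 40 + 32 + 4 + 3 + 3 + 6 + 2 = 92.
92 ÷ 44 = 2 complete bars with 4 thirty-second notes remaining.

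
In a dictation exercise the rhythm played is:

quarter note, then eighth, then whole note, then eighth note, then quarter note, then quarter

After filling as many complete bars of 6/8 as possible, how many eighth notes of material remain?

One bar of 6/8 = 6 eighth notes.
Each duration in eighth notes: quarter note = 2; eighth = 1; whole note = 8; eighth note = 1; quarter note = 2; quarter = 2.
Sum: 2 + 1 + 8 + 1 + 2 + 2 = 16.
16 ÷ 6 = 2 complete bars with 4 eighth notes remaining.

4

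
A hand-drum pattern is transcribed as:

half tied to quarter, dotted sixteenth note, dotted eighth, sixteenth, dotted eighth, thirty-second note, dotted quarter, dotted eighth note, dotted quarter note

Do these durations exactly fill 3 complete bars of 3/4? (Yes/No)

Yes

One bar of 3/4 = 24 thirty-second notes, so 3 bars = 72.
Each duration in thirty-second notes: half tied to quarter (half + quarter) = 24; dotted sixteenth note = 3; dotted eighth = 6; sixteenth = 2; dotted eighth = 6; thirty-second note = 1; dotted quarter = 12; dotted eighth note = 6; dotted quarter note = 12.
Altogether 24 + 3 + 6 + 2 + 6 + 1 + 12 + 6 + 12 = 72.
72 equals 72, so the answer is Yes.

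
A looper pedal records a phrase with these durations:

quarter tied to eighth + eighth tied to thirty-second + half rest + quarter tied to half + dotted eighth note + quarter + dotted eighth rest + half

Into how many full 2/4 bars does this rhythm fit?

One bar of 2/4 = 16 thirty-second notes.
Express everything in thirty-second notes: quarter tied to eighth (quarter + eighth) = 12; eighth tied to thirty-second (eighth + thirty-second) = 5; half rest = 16; quarter tied to half (quarter + half) = 24; dotted eighth note = 6; quarter = 8; dotted eighth rest = 6; half = 16.
Altogether 12 + 5 + 16 + 24 + 6 + 8 + 6 + 16 = 93.
93 ÷ 16 = 5 complete bars with 13 left over.

5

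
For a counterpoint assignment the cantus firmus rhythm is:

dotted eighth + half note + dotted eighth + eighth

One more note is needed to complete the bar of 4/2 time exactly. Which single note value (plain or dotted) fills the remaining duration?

The bar of 4/2 = 32 sixteenth notes.
Convert each value to sixteenth notes: dotted eighth = 3; half note = 8; dotted eighth = 3; eighth = 2.
Altogether 3 + 8 + 3 + 2 = 16.
Remaining: 32 − 16 = 16 sixteenth notes, which is a whole note.

whole note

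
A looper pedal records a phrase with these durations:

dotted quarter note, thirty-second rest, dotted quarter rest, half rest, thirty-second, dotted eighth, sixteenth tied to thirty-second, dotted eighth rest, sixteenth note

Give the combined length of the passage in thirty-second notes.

59

Working in thirty-second notes: dotted quarter note = 12; thirty-second rest = 1; dotted quarter rest = 12; half rest = 16; thirty-second = 1; dotted eighth = 6; sixteenth tied to thirty-second (sixteenth + thirty-second) = 3; dotted eighth rest = 6; sixteenth note = 2.
Altogether 12 + 1 + 12 + 16 + 1 + 6 + 3 + 6 + 2 = 59 thirty-second notes.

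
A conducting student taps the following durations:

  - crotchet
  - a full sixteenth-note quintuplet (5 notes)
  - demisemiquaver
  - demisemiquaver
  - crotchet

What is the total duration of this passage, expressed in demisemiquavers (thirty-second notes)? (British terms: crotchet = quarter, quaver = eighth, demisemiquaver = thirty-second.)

Express everything in thirty-second notes: crotchet = 8; a full sixteenth-note quintuplet (5 notes) (five quintuplet sixteenths span one quarter) = 8; demisemiquaver = 1; demisemiquaver = 1; crotchet = 8.
Adding: 8 + 8 + 1 + 1 + 8 = 26 thirty-second notes.

26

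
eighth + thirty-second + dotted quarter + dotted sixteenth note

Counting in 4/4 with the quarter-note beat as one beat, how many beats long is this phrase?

One quarter-note beat = 8 thirty-second notes.
Each duration in thirty-second notes: eighth = 4; thirty-second = 1; dotted quarter = 12; dotted sixteenth note = 3.
Total: 4 + 1 + 12 + 3 = 20.
20 ÷ 8 = 2.5 beats.

2.5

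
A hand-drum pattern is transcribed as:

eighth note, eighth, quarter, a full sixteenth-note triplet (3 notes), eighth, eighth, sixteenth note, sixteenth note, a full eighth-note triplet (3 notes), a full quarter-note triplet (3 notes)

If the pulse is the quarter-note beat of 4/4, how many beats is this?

7

One quarter-note beat = 4 sixteenth notes.
Express everything in sixteenth notes: eighth note = 2; eighth = 2; quarter = 4; a full sixteenth-note triplet (3 notes) (three triplet sixteenths span one eighth) = 2; eighth = 2; eighth = 2; sixteenth note = 1; sixteenth note = 1; a full eighth-note triplet (3 notes) (three triplet eighths span one quarter) = 4; a full quarter-note triplet (3 notes) (three triplet quarters span one half) = 8.
Total: 2 + 2 + 4 + 2 + 2 + 2 + 1 + 1 + 4 + 8 = 28.
28 ÷ 4 = 7 beats.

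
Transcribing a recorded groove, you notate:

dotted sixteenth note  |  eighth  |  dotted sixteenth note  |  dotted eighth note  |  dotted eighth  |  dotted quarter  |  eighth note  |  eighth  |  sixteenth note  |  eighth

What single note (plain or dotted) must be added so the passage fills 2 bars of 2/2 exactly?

2 bars of 2/2 = 64 thirty-second notes.
Working in thirty-second notes: dotted sixteenth note = 3; eighth = 4; dotted sixteenth note = 3; dotted eighth note = 6; dotted eighth = 6; dotted quarter = 12; eighth note = 4; eighth = 4; sixteenth note = 2; eighth = 4.
Adding: 3 + 4 + 3 + 6 + 6 + 12 + 4 + 4 + 2 + 4 = 48.
Remaining: 64 − 48 = 16 thirty-second notes, which is a half note.

half note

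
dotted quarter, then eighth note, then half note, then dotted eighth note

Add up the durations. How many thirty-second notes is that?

Convert each value to thirty-second notes: dotted quarter = 12; eighth note = 4; half note = 16; dotted eighth note = 6.
Total: 12 + 4 + 16 + 6 = 38 thirty-second notes.

38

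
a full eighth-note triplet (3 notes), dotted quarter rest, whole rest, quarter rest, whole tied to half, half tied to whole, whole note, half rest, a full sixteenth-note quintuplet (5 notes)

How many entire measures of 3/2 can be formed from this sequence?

4

One bar of 3/2 = 12 eighth notes.
Each duration in eighth notes: a full eighth-note triplet (3 notes) (three triplet eighths span one quarter) = 2; dotted quarter rest = 3; whole rest = 8; quarter rest = 2; whole tied to half (whole + half) = 12; half tied to whole (half + whole) = 12; whole note = 8; half rest = 4; a full sixteenth-note quintuplet (5 notes) (five quintuplet sixteenths span one quarter) = 2.
Total: 2 + 3 + 8 + 2 + 12 + 12 + 8 + 4 + 2 = 53.
53 ÷ 12 = 4 complete bars with 5 left over.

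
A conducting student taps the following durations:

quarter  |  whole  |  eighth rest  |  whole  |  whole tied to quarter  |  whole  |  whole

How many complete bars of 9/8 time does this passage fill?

One bar of 9/8 = 9 eighth notes.
Working in eighth notes: quarter = 2; whole = 8; eighth rest = 1; whole = 8; whole tied to quarter (whole + quarter) = 10; whole = 8; whole = 8.
Altogether 2 + 8 + 1 + 8 + 10 + 8 + 8 = 45.
45 ÷ 9 = 5 complete bars with 0 left over.

5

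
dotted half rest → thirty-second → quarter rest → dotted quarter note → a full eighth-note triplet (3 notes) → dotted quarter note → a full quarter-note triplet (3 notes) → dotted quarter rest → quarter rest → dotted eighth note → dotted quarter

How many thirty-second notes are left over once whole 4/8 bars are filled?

7

One bar of 4/8 = 16 thirty-second notes.
Express everything in thirty-second notes: dotted half rest = 24; thirty-second = 1; quarter rest = 8; dotted quarter note = 12; a full eighth-note triplet (3 notes) (three triplet eighths span one quarter) = 8; dotted quarter note = 12; a full quarter-note triplet (3 notes) (three triplet quarters span one half) = 16; dotted quarter rest = 12; quarter rest = 8; dotted eighth note = 6; dotted quarter = 12.
Adding: 24 + 1 + 8 + 12 + 8 + 12 + 16 + 12 + 8 + 6 + 12 = 119.
119 ÷ 16 = 7 complete bars with 7 thirty-second notes remaining.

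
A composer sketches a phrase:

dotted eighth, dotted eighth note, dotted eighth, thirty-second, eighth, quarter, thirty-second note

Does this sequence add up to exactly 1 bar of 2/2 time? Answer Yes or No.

One bar of 2/2 = 32 thirty-second notes.
Express everything in thirty-second notes: dotted eighth = 6; dotted eighth note = 6; dotted eighth = 6; thirty-second = 1; eighth = 4; quarter = 8; thirty-second note = 1.
Adding: 6 + 6 + 6 + 1 + 4 + 8 + 1 = 32.
32 equals 32, so the answer is Yes.

Yes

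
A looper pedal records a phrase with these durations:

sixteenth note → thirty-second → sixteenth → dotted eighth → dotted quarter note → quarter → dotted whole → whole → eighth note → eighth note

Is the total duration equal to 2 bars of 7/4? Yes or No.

One bar of 7/4 = 56 thirty-second notes, so 2 bars = 112.
Express everything in thirty-second notes: sixteenth note = 2; thirty-second = 1; sixteenth = 2; dotted eighth = 6; dotted quarter note = 12; quarter = 8; dotted whole = 48; whole = 32; eighth note = 4; eighth note = 4.
Total: 2 + 1 + 2 + 6 + 12 + 8 + 48 + 32 + 4 + 4 = 119.
119 exceeds 112, so the answer is No.

No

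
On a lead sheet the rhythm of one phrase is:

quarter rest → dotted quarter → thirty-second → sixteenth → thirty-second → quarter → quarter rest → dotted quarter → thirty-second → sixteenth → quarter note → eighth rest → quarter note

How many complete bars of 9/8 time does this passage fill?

One bar of 9/8 = 36 thirty-second notes.
Express everything in thirty-second notes: quarter rest = 8; dotted quarter = 12; thirty-second = 1; sixteenth = 2; thirty-second = 1; quarter = 8; quarter rest = 8; dotted quarter = 12; thirty-second = 1; sixteenth = 2; quarter note = 8; eighth rest = 4; quarter note = 8.
Altogether 8 + 12 + 1 + 2 + 1 + 8 + 8 + 12 + 1 + 2 + 8 + 4 + 8 = 75.
75 ÷ 36 = 2 complete bars with 3 left over.

2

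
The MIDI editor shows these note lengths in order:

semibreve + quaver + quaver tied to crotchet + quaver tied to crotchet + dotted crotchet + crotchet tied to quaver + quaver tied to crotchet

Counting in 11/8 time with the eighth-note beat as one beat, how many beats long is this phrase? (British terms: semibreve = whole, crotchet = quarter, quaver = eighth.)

24

One eighth-note beat = 2 sixteenth notes.
Express everything in sixteenth notes: semibreve = 16; quaver = 2; quaver tied to crotchet (quaver + crotchet) = 6; quaver tied to crotchet (quaver + crotchet) = 6; dotted crotchet = 6; crotchet tied to quaver (crotchet + quaver) = 6; quaver tied to crotchet (quaver + crotchet) = 6.
Total: 16 + 2 + 6 + 6 + 6 + 6 + 6 = 48.
48 ÷ 2 = 24 beats.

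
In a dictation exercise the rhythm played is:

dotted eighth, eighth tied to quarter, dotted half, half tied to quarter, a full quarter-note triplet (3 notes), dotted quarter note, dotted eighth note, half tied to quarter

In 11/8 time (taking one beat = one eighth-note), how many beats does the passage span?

One eighth-note beat = 2 sixteenth notes.
Working in sixteenth notes: dotted eighth = 3; eighth tied to quarter (eighth + quarter) = 6; dotted half = 12; half tied to quarter (half + quarter) = 12; a full quarter-note triplet (3 notes) (three triplet quarters span one half) = 8; dotted quarter note = 6; dotted eighth note = 3; half tied to quarter (half + quarter) = 12.
Total: 3 + 6 + 12 + 12 + 8 + 6 + 3 + 12 = 62.
62 ÷ 2 = 31 beats.

31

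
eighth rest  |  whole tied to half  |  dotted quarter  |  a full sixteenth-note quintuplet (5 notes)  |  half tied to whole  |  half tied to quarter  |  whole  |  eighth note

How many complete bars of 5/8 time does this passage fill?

9

One bar of 5/8 = 5 eighth notes.
Express everything in eighth notes: eighth rest = 1; whole tied to half (whole + half) = 12; dotted quarter = 3; a full sixteenth-note quintuplet (5 notes) (five quintuplet sixteenths span one quarter) = 2; half tied to whole (half + whole) = 12; half tied to quarter (half + quarter) = 6; whole = 8; eighth note = 1.
Sum: 1 + 12 + 3 + 2 + 12 + 6 + 8 + 1 = 45.
45 ÷ 5 = 9 complete bars with 0 left over.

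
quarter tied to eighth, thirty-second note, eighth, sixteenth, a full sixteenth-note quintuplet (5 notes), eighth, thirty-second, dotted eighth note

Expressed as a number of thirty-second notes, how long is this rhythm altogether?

38

Convert each value to thirty-second notes: quarter tied to eighth (quarter + eighth) = 12; thirty-second note = 1; eighth = 4; sixteenth = 2; a full sixteenth-note quintuplet (5 notes) (five quintuplet sixteenths span one quarter) = 8; eighth = 4; thirty-second = 1; dotted eighth note = 6.
Sum: 12 + 1 + 4 + 2 + 8 + 4 + 1 + 6 = 38 thirty-second notes.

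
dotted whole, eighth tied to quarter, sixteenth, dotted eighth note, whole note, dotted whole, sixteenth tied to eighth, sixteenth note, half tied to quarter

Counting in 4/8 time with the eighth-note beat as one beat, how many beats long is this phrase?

One eighth-note beat = 2 sixteenth notes.
Each duration in sixteenth notes: dotted whole = 24; eighth tied to quarter (eighth + quarter) = 6; sixteenth = 1; dotted eighth note = 3; whole note = 16; dotted whole = 24; sixteenth tied to eighth (sixteenth + eighth) = 3; sixteenth note = 1; half tied to quarter (half + quarter) = 12.
Sum: 24 + 6 + 1 + 3 + 16 + 24 + 3 + 1 + 12 = 90.
90 ÷ 2 = 45 beats.

45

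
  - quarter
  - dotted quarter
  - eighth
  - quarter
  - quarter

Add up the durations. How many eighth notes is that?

10

Each duration in eighth notes: quarter = 2; dotted quarter = 3; eighth = 1; quarter = 2; quarter = 2.
Altogether 2 + 3 + 1 + 2 + 2 = 10 eighth notes.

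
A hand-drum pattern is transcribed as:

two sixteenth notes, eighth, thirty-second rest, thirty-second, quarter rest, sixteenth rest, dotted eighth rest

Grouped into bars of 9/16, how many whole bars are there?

One bar of 9/16 = 18 thirty-second notes.
Each duration in thirty-second notes: sixteenth note = 2; sixteenth note = 2; eighth = 4; thirty-second rest = 1; thirty-second = 1; quarter rest = 8; sixteenth rest = 2; dotted eighth rest = 6.
Adding: 2 + 2 + 4 + 1 + 1 + 8 + 2 + 6 = 26.
26 ÷ 18 = 1 complete bar with 8 left over.

1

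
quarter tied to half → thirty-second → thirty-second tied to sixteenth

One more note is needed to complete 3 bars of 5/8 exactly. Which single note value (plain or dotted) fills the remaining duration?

3 bars of 5/8 = 60 thirty-second notes.
Convert each value to thirty-second notes: quarter tied to half (quarter + half) = 24; thirty-second = 1; thirty-second tied to sixteenth (thirty-second + sixteenth) = 3.
Sum: 24 + 1 + 3 = 28.
Remaining: 60 − 28 = 32 thirty-second notes, which is a whole note.

whole note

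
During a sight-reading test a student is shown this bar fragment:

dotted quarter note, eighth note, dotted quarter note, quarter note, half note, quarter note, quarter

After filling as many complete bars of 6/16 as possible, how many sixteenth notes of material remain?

4

One bar of 6/16 = 3 eighth notes.
Convert each value to eighth notes: dotted quarter note = 3; eighth note = 1; dotted quarter note = 3; quarter note = 2; half note = 4; quarter note = 2; quarter = 2.
Total: 3 + 1 + 3 + 2 + 4 + 2 + 2 = 17.
17 ÷ 3 = 5 complete bars with 2 eighth notes remaining = 4 sixteenth notes.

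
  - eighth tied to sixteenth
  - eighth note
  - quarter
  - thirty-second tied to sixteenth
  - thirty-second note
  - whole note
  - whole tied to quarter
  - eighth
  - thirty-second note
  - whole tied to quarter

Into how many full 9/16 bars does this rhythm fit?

7

One bar of 9/16 = 18 thirty-second notes.
In thirty-second notes: eighth tied to sixteenth (eighth + sixteenth) = 6; eighth note = 4; quarter = 8; thirty-second tied to sixteenth (thirty-second + sixteenth) = 3; thirty-second note = 1; whole note = 32; whole tied to quarter (whole + quarter) = 40; eighth = 4; thirty-second note = 1; whole tied to quarter (whole + quarter) = 40.
Sum: 6 + 4 + 8 + 3 + 1 + 32 + 40 + 4 + 1 + 40 = 139.
139 ÷ 18 = 7 complete bars with 13 left over.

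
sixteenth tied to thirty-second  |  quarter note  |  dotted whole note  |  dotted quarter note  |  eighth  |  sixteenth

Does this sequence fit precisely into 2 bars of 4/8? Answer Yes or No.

One bar of 4/8 = 16 thirty-second notes, so 2 bars = 32.
Express everything in thirty-second notes: sixteenth tied to thirty-second (sixteenth + thirty-second) = 3; quarter note = 8; dotted whole note = 48; dotted quarter note = 12; eighth = 4; sixteenth = 2.
Altogether 3 + 8 + 48 + 12 + 4 + 2 = 77.
77 exceeds 32, so the answer is No.

No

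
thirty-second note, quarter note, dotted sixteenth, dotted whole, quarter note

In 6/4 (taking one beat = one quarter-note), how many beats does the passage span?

One quarter-note beat = 8 thirty-second notes.
Express everything in thirty-second notes: thirty-second note = 1; quarter note = 8; dotted sixteenth = 3; dotted whole = 48; quarter note = 8.
Sum: 1 + 8 + 3 + 48 + 8 = 68.
68 ÷ 8 = 8.5 beats.

8.5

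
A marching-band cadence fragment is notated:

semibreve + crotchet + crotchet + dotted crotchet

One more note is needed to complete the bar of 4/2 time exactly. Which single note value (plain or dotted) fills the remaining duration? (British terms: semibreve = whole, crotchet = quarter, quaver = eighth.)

eighth note

The bar of 4/2 = 16 eighth notes.
Convert each value to eighth notes: semibreve = 8; crotchet = 2; crotchet = 2; dotted crotchet = 3.
Altogether 8 + 2 + 2 + 3 = 15.
Remaining: 16 − 15 = 1 eighth note, which is a eighth note.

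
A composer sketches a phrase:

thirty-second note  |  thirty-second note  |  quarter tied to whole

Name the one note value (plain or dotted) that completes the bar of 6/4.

dotted eighth note

The bar of 6/4 = 48 thirty-second notes.
Working in thirty-second notes: thirty-second note = 1; thirty-second note = 1; quarter tied to whole (quarter + whole) = 40.
Adding: 1 + 1 + 40 = 42.
Remaining: 48 − 42 = 6 thirty-second notes, which is a dotted eighth note.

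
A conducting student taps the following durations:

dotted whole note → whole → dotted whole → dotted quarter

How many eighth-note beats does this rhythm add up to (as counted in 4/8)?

35

One eighth-note beat = 2 sixteenth notes.
Each duration in sixteenth notes: dotted whole note = 24; whole = 16; dotted whole = 24; dotted quarter = 6.
Adding: 24 + 16 + 24 + 6 = 70.
70 ÷ 2 = 35 beats.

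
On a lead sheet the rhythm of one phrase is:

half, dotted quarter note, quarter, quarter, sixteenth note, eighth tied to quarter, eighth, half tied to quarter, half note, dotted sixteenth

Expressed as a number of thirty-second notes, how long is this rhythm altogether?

Working in thirty-second notes: half = 16; dotted quarter note = 12; quarter = 8; quarter = 8; sixteenth note = 2; eighth tied to quarter (eighth + quarter) = 12; eighth = 4; half tied to quarter (half + quarter) = 24; half note = 16; dotted sixteenth = 3.
Altogether 16 + 12 + 8 + 8 + 2 + 12 + 4 + 24 + 16 + 3 = 105 thirty-second notes.

105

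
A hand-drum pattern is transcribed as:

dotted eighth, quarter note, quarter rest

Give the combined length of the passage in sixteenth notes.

Express everything in sixteenth notes: dotted eighth = 3; quarter note = 4; quarter rest = 4.
Sum: 3 + 4 + 4 = 11 sixteenth notes.

11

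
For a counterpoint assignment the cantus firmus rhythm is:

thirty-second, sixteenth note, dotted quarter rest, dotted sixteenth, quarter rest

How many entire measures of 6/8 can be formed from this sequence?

1

One bar of 6/8 = 24 thirty-second notes.
Each duration in thirty-second notes: thirty-second = 1; sixteenth note = 2; dotted quarter rest = 12; dotted sixteenth = 3; quarter rest = 8.
Adding: 1 + 2 + 12 + 3 + 8 = 26.
26 ÷ 24 = 1 complete bar with 2 left over.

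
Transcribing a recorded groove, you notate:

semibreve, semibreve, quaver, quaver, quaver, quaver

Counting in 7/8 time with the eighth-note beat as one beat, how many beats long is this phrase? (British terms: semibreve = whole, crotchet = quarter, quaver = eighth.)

One eighth-note beat = 2 sixteenth notes.
In sixteenth notes: semibreve = 16; semibreve = 16; quaver = 2; quaver = 2; quaver = 2; quaver = 2.
Total: 16 + 16 + 2 + 2 + 2 + 2 = 40.
40 ÷ 2 = 20 beats.

20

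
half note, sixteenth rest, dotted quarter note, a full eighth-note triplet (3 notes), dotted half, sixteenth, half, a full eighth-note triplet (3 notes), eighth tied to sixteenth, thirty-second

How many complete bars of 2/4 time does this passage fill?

5

One bar of 2/4 = 16 thirty-second notes.
Express everything in thirty-second notes: half note = 16; sixteenth rest = 2; dotted quarter note = 12; a full eighth-note triplet (3 notes) (three triplet eighths span one quarter) = 8; dotted half = 24; sixteenth = 2; half = 16; a full eighth-note triplet (3 notes) (three triplet eighths span one quarter) = 8; eighth tied to sixteenth (eighth + sixteenth) = 6; thirty-second = 1.
Sum: 16 + 2 + 12 + 8 + 24 + 2 + 16 + 8 + 6 + 1 = 95.
95 ÷ 16 = 5 complete bars with 15 left over.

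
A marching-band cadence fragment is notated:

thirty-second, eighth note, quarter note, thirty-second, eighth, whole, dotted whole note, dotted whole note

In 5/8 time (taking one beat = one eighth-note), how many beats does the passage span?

36.5

One eighth-note beat = 4 thirty-second notes.
Each duration in thirty-second notes: thirty-second = 1; eighth note = 4; quarter note = 8; thirty-second = 1; eighth = 4; whole = 32; dotted whole note = 48; dotted whole note = 48.
Total: 1 + 4 + 8 + 1 + 4 + 32 + 48 + 48 = 146.
146 ÷ 4 = 36.5 beats.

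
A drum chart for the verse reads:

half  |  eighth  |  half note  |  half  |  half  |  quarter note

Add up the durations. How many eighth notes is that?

Convert each value to eighth notes: half = 4; eighth = 1; half note = 4; half = 4; half = 4; quarter note = 2.
Total: 4 + 1 + 4 + 4 + 4 + 2 = 19 eighth notes.

19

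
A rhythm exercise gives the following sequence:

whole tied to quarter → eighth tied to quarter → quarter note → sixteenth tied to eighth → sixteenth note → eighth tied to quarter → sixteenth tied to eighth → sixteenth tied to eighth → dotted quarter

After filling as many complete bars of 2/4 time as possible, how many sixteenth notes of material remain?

One bar of 2/4 = 8 sixteenth notes.
In sixteenth notes: whole tied to quarter (whole + quarter) = 20; eighth tied to quarter (eighth + quarter) = 6; quarter note = 4; sixteenth tied to eighth (sixteenth + eighth) = 3; sixteenth note = 1; eighth tied to quarter (eighth + quarter) = 6; sixteenth tied to eighth (sixteenth + eighth) = 3; sixteenth tied to eighth (sixteenth + eighth) = 3; dotted quarter = 6.
Total: 20 + 6 + 4 + 3 + 1 + 6 + 3 + 3 + 6 = 52.
52 ÷ 8 = 6 complete bars with 4 sixteenth notes remaining.

4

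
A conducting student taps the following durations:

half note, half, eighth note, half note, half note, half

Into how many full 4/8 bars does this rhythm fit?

One bar of 4/8 = 4 eighth notes.
Convert each value to eighth notes: half note = 4; half = 4; eighth note = 1; half note = 4; half note = 4; half = 4.
Adding: 4 + 4 + 1 + 4 + 4 + 4 = 21.
21 ÷ 4 = 5 complete bars with 1 left over.

5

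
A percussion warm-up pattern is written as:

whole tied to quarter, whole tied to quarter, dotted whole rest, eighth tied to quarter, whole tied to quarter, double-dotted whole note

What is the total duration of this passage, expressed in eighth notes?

In eighth notes: whole tied to quarter (whole + quarter) = 10; whole tied to quarter (whole + quarter) = 10; dotted whole rest = 12; eighth tied to quarter (eighth + quarter) = 3; whole tied to quarter (whole + quarter) = 10; double-dotted whole note = 14.
Adding: 10 + 10 + 12 + 3 + 10 + 14 = 59 eighth notes.

59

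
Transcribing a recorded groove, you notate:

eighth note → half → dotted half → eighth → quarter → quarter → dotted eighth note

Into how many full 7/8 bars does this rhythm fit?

2

One bar of 7/8 = 14 sixteenth notes.
Each duration in sixteenth notes: eighth note = 2; half = 8; dotted half = 12; eighth = 2; quarter = 4; quarter = 4; dotted eighth note = 3.
Total: 2 + 8 + 12 + 2 + 4 + 4 + 3 = 35.
35 ÷ 14 = 2 complete bars with 7 left over.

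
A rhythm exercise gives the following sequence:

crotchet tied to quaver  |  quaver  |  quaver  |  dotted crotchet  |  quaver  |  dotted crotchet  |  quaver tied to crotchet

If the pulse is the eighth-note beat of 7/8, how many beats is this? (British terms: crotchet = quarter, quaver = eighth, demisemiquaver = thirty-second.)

15

One eighth-note beat = 2 sixteenth notes.
Express everything in sixteenth notes: crotchet tied to quaver (crotchet + quaver) = 6; quaver = 2; quaver = 2; dotted crotchet = 6; quaver = 2; dotted crotchet = 6; quaver tied to crotchet (quaver + crotchet) = 6.
Altogether 6 + 2 + 2 + 6 + 2 + 6 + 6 = 30.
30 ÷ 2 = 15 beats.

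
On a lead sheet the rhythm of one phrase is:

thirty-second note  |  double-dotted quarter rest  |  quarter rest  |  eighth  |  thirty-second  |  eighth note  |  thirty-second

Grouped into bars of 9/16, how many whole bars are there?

1

One bar of 9/16 = 18 thirty-second notes.
In thirty-second notes: thirty-second note = 1; double-dotted quarter rest = 14; quarter rest = 8; eighth = 4; thirty-second = 1; eighth note = 4; thirty-second = 1.
Altogether 1 + 14 + 8 + 4 + 1 + 4 + 1 = 33.
33 ÷ 18 = 1 complete bar with 15 left over.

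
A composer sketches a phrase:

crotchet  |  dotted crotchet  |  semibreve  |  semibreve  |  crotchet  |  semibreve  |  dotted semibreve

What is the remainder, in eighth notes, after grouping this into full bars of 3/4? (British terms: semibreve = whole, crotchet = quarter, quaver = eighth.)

1

One bar of 3/4 = 6 eighth notes.
Express everything in eighth notes: crotchet = 2; dotted crotchet = 3; semibreve = 8; semibreve = 8; crotchet = 2; semibreve = 8; dotted semibreve = 12.
Sum: 2 + 3 + 8 + 8 + 2 + 8 + 12 = 43.
43 ÷ 6 = 7 complete bars with 1 eighth note remaining.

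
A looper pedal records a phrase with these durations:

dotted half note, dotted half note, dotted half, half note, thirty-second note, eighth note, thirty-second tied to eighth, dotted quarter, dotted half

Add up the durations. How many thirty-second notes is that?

134

Convert each value to thirty-second notes: dotted half note = 24; dotted half note = 24; dotted half = 24; half note = 16; thirty-second note = 1; eighth note = 4; thirty-second tied to eighth (thirty-second + eighth) = 5; dotted quarter = 12; dotted half = 24.
Altogether 24 + 24 + 24 + 16 + 1 + 4 + 5 + 12 + 24 = 134 thirty-second notes.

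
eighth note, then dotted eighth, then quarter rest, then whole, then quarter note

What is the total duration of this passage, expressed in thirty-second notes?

Each duration in thirty-second notes: eighth note = 4; dotted eighth = 6; quarter rest = 8; whole = 32; quarter note = 8.
Altogether 4 + 6 + 8 + 32 + 8 = 58 thirty-second notes.

58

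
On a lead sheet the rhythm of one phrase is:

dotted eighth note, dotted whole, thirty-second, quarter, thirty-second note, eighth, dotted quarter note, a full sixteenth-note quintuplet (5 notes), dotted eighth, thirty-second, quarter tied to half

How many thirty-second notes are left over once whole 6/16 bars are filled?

11

One bar of 6/16 = 12 thirty-second notes.
In thirty-second notes: dotted eighth note = 6; dotted whole = 48; thirty-second = 1; quarter = 8; thirty-second note = 1; eighth = 4; dotted quarter note = 12; a full sixteenth-note quintuplet (5 notes) (five quintuplet sixteenths span one quarter) = 8; dotted eighth = 6; thirty-second = 1; quarter tied to half (quarter + half) = 24.
Adding: 6 + 48 + 1 + 8 + 1 + 4 + 12 + 8 + 6 + 1 + 24 = 119.
119 ÷ 12 = 9 complete bars with 11 thirty-second notes remaining.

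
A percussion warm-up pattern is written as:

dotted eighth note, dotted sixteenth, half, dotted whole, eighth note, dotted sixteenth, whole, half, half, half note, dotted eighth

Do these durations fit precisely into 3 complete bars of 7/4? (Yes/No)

One bar of 7/4 = 56 thirty-second notes, so 3 bars = 168.
Express everything in thirty-second notes: dotted eighth note = 6; dotted sixteenth = 3; half = 16; dotted whole = 48; eighth note = 4; dotted sixteenth = 3; whole = 32; half = 16; half = 16; half note = 16; dotted eighth = 6.
Sum: 6 + 3 + 16 + 48 + 4 + 3 + 32 + 16 + 16 + 16 + 6 = 166.
166 falls short of 168, so the answer is No.

No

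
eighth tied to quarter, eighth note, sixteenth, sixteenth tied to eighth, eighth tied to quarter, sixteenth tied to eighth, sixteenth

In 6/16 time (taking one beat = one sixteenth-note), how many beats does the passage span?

22

One sixteenth-note beat = 2 thirty-second notes.
Working in thirty-second notes: eighth tied to quarter (eighth + quarter) = 12; eighth note = 4; sixteenth = 2; sixteenth tied to eighth (sixteenth + eighth) = 6; eighth tied to quarter (eighth + quarter) = 12; sixteenth tied to eighth (sixteenth + eighth) = 6; sixteenth = 2.
Altogether 12 + 4 + 2 + 6 + 12 + 6 + 2 = 44.
44 ÷ 2 = 22 beats.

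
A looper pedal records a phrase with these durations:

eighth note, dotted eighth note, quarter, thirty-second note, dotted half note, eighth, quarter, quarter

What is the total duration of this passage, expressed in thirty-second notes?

63

Express everything in thirty-second notes: eighth note = 4; dotted eighth note = 6; quarter = 8; thirty-second note = 1; dotted half note = 24; eighth = 4; quarter = 8; quarter = 8.
Adding: 4 + 6 + 8 + 1 + 24 + 4 + 8 + 8 = 63 thirty-second notes.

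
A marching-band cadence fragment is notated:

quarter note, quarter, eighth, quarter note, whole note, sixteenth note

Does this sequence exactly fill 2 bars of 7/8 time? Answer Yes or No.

No

One bar of 7/8 = 14 sixteenth notes, so 2 bars = 28.
Express everything in sixteenth notes: quarter note = 4; quarter = 4; eighth = 2; quarter note = 4; whole note = 16; sixteenth note = 1.
Total: 4 + 4 + 2 + 4 + 16 + 1 = 31.
31 exceeds 28, so the answer is No.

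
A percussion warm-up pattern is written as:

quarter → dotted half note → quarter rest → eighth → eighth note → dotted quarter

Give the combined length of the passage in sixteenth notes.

30

In sixteenth notes: quarter = 4; dotted half note = 12; quarter rest = 4; eighth = 2; eighth note = 2; dotted quarter = 6.
Sum: 4 + 12 + 4 + 2 + 2 + 6 = 30 sixteenth notes.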